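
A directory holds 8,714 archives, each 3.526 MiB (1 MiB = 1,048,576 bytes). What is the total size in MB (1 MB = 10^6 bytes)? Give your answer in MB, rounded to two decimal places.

32,218.09 MB

Total = 8,714 × 3.526 MiB = 30725.564 MiB
= 30725.564 × 1,048,576 bytes = 32,218,088,996.864 bytes
1 MB = 1,000,000 bytes
32,218,088,996.864 / 1,000,000 = 32,218.09 MB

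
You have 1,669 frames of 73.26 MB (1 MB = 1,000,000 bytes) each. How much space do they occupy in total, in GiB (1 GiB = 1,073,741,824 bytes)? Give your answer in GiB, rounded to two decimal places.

113.87 GiB

Total = 1,669 × 73.26 MB = 122270.94 MB
= 122270.94 × 1,000,000 bytes = 122,270,940,000 bytes
1 GiB = 1,073,741,824 bytes
122,270,940,000 / 1,073,741,824 = 113.87 GiB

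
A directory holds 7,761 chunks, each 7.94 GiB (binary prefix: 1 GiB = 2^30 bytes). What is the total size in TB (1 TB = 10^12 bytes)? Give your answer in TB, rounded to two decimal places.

Total = 7,761 × 7.94 GiB = 61622.34 GiB
= 61622.34 × 1,073,741,824 bytes = 66,166,483,750,748.16 bytes
1 TB = 1,000,000,000,000 bytes
66,166,483,750,748.16 / 1,000,000,000,000 = 66.17 TB

66.17 TB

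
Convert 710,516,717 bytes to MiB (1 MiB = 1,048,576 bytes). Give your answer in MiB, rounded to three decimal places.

710,516,717 bytes given.
1 MiB = 2^20 bytes = 1,048,576 bytes
710,516,717 / 1,048,576 = 677.602 MiB

677.602 MiB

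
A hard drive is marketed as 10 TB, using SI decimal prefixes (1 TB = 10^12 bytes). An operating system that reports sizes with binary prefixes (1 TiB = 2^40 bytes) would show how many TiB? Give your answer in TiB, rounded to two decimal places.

9.09 TiB

10 TB × 1,000,000,000,000 bytes/TB = 10,000,000,000,000 bytes
1 TiB = 2^40 bytes = 1,099,511,627,776 bytes
10,000,000,000,000 / 1,099,511,627,776 = 9.09 TiB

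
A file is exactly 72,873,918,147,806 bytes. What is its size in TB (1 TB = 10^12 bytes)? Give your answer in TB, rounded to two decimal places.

72.87 TB

72,873,918,147,806 bytes given.
1 TB = 1,000,000,000,000 bytes
72,873,918,147,806 / 1,000,000,000,000 = 72.87 TB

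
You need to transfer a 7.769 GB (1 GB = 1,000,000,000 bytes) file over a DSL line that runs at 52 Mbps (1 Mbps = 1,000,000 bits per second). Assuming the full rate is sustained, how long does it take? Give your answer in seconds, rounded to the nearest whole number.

1,195 seconds

7.769 GB = 7,769,000,000 bytes = 62,152,000,000 bits
52 Mbps = 52,000,000 bits/s
time = 62,152,000,000 / 52,000,000 = 1,195 s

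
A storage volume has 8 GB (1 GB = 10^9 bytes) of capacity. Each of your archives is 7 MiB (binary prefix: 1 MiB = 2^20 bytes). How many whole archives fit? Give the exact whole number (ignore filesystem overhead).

1,089

Capacity: 8 GB = 8,000,000,000 bytes
Per item: 7 MiB = 7,340,032 bytes
⌊8,000,000,000 / 7,340,032⌋ = 1,089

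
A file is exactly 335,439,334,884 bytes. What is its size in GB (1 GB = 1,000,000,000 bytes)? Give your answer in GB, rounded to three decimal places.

335.439 GB

335,439,334,884 bytes given.
1 GB = 10^9 bytes = 1,000,000,000 bytes
335,439,334,884 / 1,000,000,000 = 335.439 GB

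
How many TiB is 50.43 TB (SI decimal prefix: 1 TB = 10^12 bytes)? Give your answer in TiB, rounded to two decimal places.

50.43 TB = 50.43 × 10^12 bytes = 50,430,000,000,000 bytes
1 TiB = 2^40 bytes = 1,099,511,627,776 bytes
50,430,000,000,000 / 1,099,511,627,776 = 45.87 TiB

45.87 TiB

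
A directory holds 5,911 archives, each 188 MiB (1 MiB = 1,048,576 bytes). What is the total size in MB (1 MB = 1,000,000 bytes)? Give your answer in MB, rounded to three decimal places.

1,165,248.954 MB

Total = 5,911 × 188 MiB = 1,111,268 MiB
= 1,111,268 × 1,048,576 bytes = 1,165,248,954,368 bytes
1 MB = 1,000,000 bytes
1,165,248,954,368 / 1,000,000 = 1,165,248.954 MB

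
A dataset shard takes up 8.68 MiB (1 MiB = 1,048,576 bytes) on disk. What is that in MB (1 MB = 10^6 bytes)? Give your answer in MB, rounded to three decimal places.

9.102 MB

8.68 MiB = 8.68 × 2^20 bytes = 9,101,639.68 bytes
1 MB = 1,000,000 bytes
9,101,639.68 / 1,000,000 = 9.102 MB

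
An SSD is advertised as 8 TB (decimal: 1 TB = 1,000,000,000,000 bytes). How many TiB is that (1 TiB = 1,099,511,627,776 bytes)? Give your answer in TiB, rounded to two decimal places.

7.28 TiB

8 TB × 1,000,000,000,000 bytes/TB = 8,000,000,000,000 bytes
1 TiB = 2^40 bytes = 1,099,511,627,776 bytes
8,000,000,000,000 / 1,099,511,627,776 = 7.28 TiB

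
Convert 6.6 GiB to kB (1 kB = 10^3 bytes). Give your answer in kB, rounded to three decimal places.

7,086,696.038 kB

6.6 GiB = 6.6 × 2^30 bytes = 7,086,696,038.4 bytes
1 kB = 1,000 bytes
7,086,696,038.4 / 1,000 = 7,086,696.038 kB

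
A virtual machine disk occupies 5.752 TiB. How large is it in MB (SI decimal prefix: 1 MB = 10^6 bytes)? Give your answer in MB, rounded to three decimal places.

6,324,390.883 MB

5.752 TiB × 1,099,511,627,776 bytes/TiB = 6,324,390,882,967.552 bytes
1 MB = 1,000,000 bytes
6,324,390,882,967.552 / 1,000,000 = 6,324,390.883 MB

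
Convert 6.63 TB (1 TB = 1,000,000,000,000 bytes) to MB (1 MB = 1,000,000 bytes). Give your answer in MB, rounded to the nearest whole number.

6,630,000 MB

6.63 TB × 1,000,000,000,000 bytes/TB = 6,630,000,000,000 bytes
1 MB = 10^6 bytes = 1,000,000 bytes
6,630,000,000,000 / 1,000,000 = 6,630,000 MB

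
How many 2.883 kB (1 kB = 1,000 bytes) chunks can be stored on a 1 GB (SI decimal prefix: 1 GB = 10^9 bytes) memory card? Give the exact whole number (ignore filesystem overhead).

Capacity: 1 GB = 1,000,000,000 bytes
Per item: 2.883 kB = 2,883 bytes
⌊1,000,000,000 / 2,883⌋ = 346,860

346,860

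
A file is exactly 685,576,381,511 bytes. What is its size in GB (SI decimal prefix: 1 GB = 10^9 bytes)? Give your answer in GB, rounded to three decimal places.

685,576,381,511 bytes given.
1 GB = 1,000,000,000 bytes
685,576,381,511 / 1,000,000,000 = 685.576 GB

685.576 GB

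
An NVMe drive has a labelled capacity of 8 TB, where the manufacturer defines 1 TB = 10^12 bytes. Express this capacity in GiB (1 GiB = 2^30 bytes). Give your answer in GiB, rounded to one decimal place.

7,450.6 GiB

8 TB × 1,000,000,000,000 bytes/TB = 8,000,000,000,000 bytes
1 GiB = 2^30 bytes = 1,073,741,824 bytes
8,000,000,000,000 / 1,073,741,824 = 7,450.6 GiB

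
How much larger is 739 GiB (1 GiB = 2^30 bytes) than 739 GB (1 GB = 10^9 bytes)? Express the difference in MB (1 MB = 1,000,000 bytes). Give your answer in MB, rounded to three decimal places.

54,495.208 MB

739 GiB = 739 × 1,073,741,824 = 793,495,207,936 bytes
739 GB = 739 × 1,000,000,000 = 739,000,000,000 bytes
difference = 54,495,207,936 bytes
54,495,207,936 / 1,000,000 = 54,495.208 MB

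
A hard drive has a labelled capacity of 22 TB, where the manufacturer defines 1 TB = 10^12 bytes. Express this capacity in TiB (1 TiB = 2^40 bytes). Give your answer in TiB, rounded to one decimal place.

20.0 TiB

22 TB × 1,000,000,000,000 bytes/TB = 22,000,000,000,000 bytes
1 TiB = 1,099,511,627,776 bytes
22,000,000,000,000 / 1,099,511,627,776 = 20.0 TiB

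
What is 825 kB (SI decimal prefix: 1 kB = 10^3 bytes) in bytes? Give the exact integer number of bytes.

825 × 1,000 = 825,000 bytes  (1 kB = 10^3 bytes)

825,000 bytes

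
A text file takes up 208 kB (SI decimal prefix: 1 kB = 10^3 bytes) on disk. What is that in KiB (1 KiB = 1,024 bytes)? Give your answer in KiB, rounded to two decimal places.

203.13 KiB

208 kB = 208 × 10^3 bytes = 208,000 bytes
1 KiB = 1,024 bytes
208,000 / 1,024 = 203.13 KiB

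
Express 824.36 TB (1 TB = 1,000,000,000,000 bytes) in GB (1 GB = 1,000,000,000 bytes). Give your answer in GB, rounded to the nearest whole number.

824.36 TB × 1,000,000,000,000 bytes/TB = 824,360,000,000,000 bytes
1 GB = 10^9 bytes = 1,000,000,000 bytes
824,360,000,000,000 / 1,000,000,000 = 824,360 GB

824,360 GB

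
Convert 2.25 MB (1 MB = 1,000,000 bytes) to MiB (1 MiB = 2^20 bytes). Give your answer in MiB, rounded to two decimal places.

2.15 MiB

2.25 MB = 2.25 × 10^6 bytes = 2,250,000 bytes
1 MiB = 1,048,576 bytes
2,250,000 / 1,048,576 = 2.15 MiB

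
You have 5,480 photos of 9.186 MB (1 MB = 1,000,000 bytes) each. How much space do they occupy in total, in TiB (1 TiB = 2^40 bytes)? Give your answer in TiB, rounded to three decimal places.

Total = 5,480 × 9.186 MB = 50339.28 MB
= 50339.28 × 1,000,000 bytes = 50,339,280,000 bytes
1 TiB = 1,099,511,627,776 bytes
50,339,280,000 / 1,099,511,627,776 = 0.046 TiB

0.046 TiB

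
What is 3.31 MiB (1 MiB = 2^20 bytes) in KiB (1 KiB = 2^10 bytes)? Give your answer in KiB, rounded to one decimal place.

3,389.4 KiB

3.31 MiB = 3.31 × 2^20 bytes = 3,470,786.56 bytes
1 KiB = 1,024 bytes
3,470,786.56 / 1,024 = 3,389.4 KiB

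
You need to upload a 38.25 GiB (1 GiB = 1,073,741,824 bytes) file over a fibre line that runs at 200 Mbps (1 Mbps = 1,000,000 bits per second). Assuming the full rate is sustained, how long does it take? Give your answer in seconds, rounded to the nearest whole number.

38.25 GiB = 41,070,624,768 bytes = 328,564,998,144 bits
200 Mbps = 200,000,000 bits/s
time = 328,564,998,144 / 200,000,000 = 1,643 s

1,643 seconds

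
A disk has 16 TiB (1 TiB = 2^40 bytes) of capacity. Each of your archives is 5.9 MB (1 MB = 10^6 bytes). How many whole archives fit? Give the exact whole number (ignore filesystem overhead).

2,981,726

Capacity: 16 TiB = 17,592,186,044,416 bytes
Per item: 5.9 MB = 5,900,000 bytes
⌊17,592,186,044,416 / 5,900,000⌋ = 2,981,726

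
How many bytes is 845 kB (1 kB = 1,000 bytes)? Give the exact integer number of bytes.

845 × 1,000 = 845,000 bytes

845,000 bytes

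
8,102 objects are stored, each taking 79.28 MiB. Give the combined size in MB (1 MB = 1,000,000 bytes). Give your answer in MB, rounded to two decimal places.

Total = 8,102 × 79.28 MiB = 642326.56 MiB
= 642326.56 × 1,048,576 bytes = 673,528,214,978.56 bytes
1 MB = 1,000,000 bytes
673,528,214,978.56 / 1,000,000 = 673,528.21 MB

673,528.21 MB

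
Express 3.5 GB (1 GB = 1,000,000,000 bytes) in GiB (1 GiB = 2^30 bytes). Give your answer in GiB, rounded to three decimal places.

3.260 GiB

3.5 GB × 1,000,000,000 bytes/GB = 3,500,000,000 bytes
1 GiB = 1,073,741,824 bytes
3,500,000,000 / 1,073,741,824 = 3.260 GiB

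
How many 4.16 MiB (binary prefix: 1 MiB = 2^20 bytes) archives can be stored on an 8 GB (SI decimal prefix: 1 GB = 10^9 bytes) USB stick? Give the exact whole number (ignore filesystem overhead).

1,833

Capacity: 8 GB = 8,000,000,000 bytes
Per item: 4.16 MiB = 4,362,076.16 bytes
⌊8,000,000,000 / 4,362,076.16⌋ = 1,833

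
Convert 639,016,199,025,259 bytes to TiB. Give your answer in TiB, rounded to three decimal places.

639,016,199,025,259 bytes given.
1 TiB = 1,099,511,627,776 bytes
639,016,199,025,259 / 1,099,511,627,776 = 581.182 TiB

581.182 TiB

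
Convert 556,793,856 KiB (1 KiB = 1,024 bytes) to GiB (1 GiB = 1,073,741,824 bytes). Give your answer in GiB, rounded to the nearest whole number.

556,793,856 KiB = 556,793,856 × 2^10 bytes = 570,156,908,544 bytes
1 GiB = 1,073,741,824 bytes
570,156,908,544 / 1,073,741,824 = 531 GiB

531 GiB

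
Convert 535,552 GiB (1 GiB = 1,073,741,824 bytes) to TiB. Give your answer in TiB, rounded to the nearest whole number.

535,552 GiB = 535,552 × 2^30 bytes = 575,044,581,326,848 bytes
1 TiB = 1,099,511,627,776 bytes
575,044,581,326,848 / 1,099,511,627,776 = 523 TiB

523 TiB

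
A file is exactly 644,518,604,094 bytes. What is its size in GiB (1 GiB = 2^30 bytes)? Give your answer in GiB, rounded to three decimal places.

600.255 GiB

644,518,604,094 bytes given.
1 GiB = 2^30 bytes = 1,073,741,824 bytes
644,518,604,094 / 1,073,741,824 = 600.255 GiB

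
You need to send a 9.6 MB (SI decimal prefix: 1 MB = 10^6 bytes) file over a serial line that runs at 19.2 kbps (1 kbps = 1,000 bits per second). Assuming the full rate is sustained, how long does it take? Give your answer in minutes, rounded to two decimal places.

9.6 MB = 9,600,000 bytes = 76,800,000 bits
19.2 kbps = 19,200 bits/s
time = 76,800,000 / 19,200 = 4,000.000 s
4,000.000 s / 60 = 66.67 minutes

66.67 minutes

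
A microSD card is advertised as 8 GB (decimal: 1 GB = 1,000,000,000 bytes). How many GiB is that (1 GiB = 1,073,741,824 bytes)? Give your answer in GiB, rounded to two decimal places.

8 GB × 1,000,000,000 bytes/GB = 8,000,000,000 bytes
1 GiB = 2^30 bytes = 1,073,741,824 bytes
8,000,000,000 / 1,073,741,824 = 7.45 GiB

7.45 GiB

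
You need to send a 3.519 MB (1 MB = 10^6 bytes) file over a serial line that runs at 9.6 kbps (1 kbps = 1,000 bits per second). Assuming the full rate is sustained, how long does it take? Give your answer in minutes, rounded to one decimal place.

3.519 MB = 3,519,000 bytes = 28,152,000 bits
9.6 kbps = 9,600 bits/s
time = 28,152,000 / 9,600 = 2,932.50 s
2,932.50 s / 60 = 48.9 minutes

48.9 minutes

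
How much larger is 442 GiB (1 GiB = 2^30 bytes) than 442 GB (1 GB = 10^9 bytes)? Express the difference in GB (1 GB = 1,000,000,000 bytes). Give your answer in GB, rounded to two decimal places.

32.59 GB

442 GiB = 442 × 1,073,741,824 = 474,593,886,208 bytes
442 GB = 442 × 1,000,000,000 = 442,000,000,000 bytes
difference = 32,593,886,208 bytes
32,593,886,208 / 1,000,000,000 = 32.59 GB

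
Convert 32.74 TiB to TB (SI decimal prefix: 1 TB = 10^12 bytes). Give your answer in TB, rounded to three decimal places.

32.74 TiB × 1,099,511,627,776 bytes/TiB = 35,998,010,693,386.24 bytes
1 TB = 10^12 bytes = 1,000,000,000,000 bytes
35,998,010,693,386.24 / 1,000,000,000,000 = 35.998 TB

35.998 TB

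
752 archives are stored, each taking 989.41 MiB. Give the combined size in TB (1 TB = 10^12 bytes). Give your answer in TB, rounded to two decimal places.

0.78 TB

Total = 752 × 989.41 MiB = 744036.32 MiB
= 744036.32 × 1,048,576 bytes = 780,178,628,280.32 bytes
1 TB = 1,000,000,000,000 bytes
780,178,628,280.32 / 1,000,000,000,000 = 0.78 TB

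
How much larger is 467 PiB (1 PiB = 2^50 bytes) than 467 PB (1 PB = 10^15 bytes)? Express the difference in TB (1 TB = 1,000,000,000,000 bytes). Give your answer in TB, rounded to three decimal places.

467 PiB = 467 × 1,125,899,906,842,624 = 525,795,256,495,505,408 bytes
467 PB = 467 × 1,000,000,000,000,000 = 467,000,000,000,000,000 bytes
difference = 58,795,256,495,505,408 bytes
58,795,256,495,505,408 / 1,000,000,000,000 = 58,795.256 TB

58,795.256 TB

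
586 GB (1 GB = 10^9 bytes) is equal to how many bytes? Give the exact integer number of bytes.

586,000,000,000 bytes

586 × 1,000,000,000 = 586,000,000,000 bytes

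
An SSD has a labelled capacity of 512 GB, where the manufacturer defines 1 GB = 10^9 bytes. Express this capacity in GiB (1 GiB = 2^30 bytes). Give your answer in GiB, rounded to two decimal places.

476.84 GiB

512 GB = 512 × 10^9 bytes = 512,000,000,000 bytes
1 GiB = 1,073,741,824 bytes
512,000,000,000 / 1,073,741,824 = 476.84 GiB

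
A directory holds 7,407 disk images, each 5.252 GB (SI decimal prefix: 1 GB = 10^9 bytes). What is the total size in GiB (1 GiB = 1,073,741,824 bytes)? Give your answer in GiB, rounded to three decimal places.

Total = 7,407 × 5.252 GB = 38901.564 GB
= 38901.564 × 1,000,000,000 bytes = 38,901,564,000,000 bytes
1 GiB = 1,073,741,824 bytes
38,901,564,000,000 / 1,073,741,824 = 36,229.905 GiB

36,229.905 GiB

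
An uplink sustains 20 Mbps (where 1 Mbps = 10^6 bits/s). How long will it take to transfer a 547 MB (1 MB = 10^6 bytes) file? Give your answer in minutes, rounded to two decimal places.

3.65 minutes

547 MB = 547,000,000 bytes = 4,376,000,000 bits
20 Mbps = 20,000,000 bits/s
time = 4,376,000,000 / 20,000,000 = 218.800 s
218.800 s / 60 = 3.65 minutes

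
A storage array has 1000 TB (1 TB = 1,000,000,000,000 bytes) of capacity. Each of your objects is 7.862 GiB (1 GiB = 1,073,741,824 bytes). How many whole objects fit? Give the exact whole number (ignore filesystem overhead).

Capacity: 1000 TB = 1,000,000,000,000,000 bytes
Per item: 7.862 GiB = 8,441,758,220.288 bytes
⌊1,000,000,000,000,000 / 8,441,758,220.288⌋ = 118,458

118,458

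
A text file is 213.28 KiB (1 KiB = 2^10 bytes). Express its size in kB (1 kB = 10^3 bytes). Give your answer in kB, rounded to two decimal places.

218.40 kB

213.28 KiB = 213.28 × 2^10 bytes = 218,398.72 bytes
1 kB = 10^3 bytes = 1,000 bytes
218,398.72 / 1,000 = 218.40 kB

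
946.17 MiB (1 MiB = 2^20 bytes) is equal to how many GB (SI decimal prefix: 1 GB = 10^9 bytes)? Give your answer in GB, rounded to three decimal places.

0.992 GB

946.17 MiB = 946.17 × 2^20 bytes = 992,131,153.92 bytes
1 GB = 10^9 bytes = 1,000,000,000 bytes
992,131,153.92 / 1,000,000,000 = 0.992 GB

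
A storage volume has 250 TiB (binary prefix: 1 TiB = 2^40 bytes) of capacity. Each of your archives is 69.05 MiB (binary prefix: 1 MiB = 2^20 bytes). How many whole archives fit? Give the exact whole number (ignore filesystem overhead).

3,796,437

Capacity: 250 TiB = 274,877,906,944,000 bytes
Per item: 69.05 MiB = 72,404,172.8 bytes
⌊274,877,906,944,000 / 72,404,172.8⌋ = 3,796,437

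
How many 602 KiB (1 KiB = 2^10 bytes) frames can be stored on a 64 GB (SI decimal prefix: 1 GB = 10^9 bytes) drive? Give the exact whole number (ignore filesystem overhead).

Capacity: 64 GB = 64,000,000,000 bytes
Per item: 602 KiB = 616,448 bytes
⌊64,000,000,000 / 616,448⌋ = 103,820

103,820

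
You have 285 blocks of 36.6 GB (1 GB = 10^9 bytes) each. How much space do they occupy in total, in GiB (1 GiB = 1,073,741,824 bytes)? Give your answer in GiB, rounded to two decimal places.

9,714.63 GiB

Total = 285 × 36.6 GB = 10,431 GB
= 10,431 × 1,000,000,000 bytes = 10,431,000,000,000 bytes
1 GiB = 1,073,741,824 bytes
10,431,000,000,000 / 1,073,741,824 = 9,714.63 GiB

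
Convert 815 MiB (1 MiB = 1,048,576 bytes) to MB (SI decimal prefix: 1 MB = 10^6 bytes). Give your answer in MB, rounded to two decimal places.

854.59 MB

815 MiB = 815 × 2^20 bytes = 854,589,440 bytes
1 MB = 1,000,000 bytes
854,589,440 / 1,000,000 = 854.59 MB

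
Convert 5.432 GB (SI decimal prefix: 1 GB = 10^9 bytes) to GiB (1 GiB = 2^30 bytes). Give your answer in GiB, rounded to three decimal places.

5.059 GiB

5.432 GB × 1,000,000,000 bytes/GB = 5,432,000,000 bytes
1 GiB = 1,073,741,824 bytes
5,432,000,000 / 1,073,741,824 = 5.059 GiB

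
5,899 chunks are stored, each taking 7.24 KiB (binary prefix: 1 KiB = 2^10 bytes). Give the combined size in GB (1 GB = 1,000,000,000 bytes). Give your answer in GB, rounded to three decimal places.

Total = 5,899 × 7.24 KiB = 42708.76 KiB
= 42708.76 × 1,024 bytes = 43,733,770.24 bytes
1 GB = 1,000,000,000 bytes
43,733,770.24 / 1,000,000,000 = 0.044 GB

0.044 GB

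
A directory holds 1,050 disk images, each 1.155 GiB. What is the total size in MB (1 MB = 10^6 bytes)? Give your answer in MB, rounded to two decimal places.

Total = 1,050 × 1.155 GiB = 1212.75 GiB
= 1212.75 × 1,073,741,824 bytes = 1,302,180,397,056 bytes
1 MB = 1,000,000 bytes
1,302,180,397,056 / 1,000,000 = 1,302,180.40 MB

1,302,180.40 MB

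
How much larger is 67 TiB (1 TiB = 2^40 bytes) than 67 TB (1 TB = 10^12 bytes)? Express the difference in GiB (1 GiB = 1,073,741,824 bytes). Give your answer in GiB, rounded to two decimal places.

6,209.39 GiB

67 TiB = 67 × 1,099,511,627,776 = 73,667,279,060,992 bytes
67 TB = 67 × 1,000,000,000,000 = 67,000,000,000,000 bytes
difference = 6,667,279,060,992 bytes
6,667,279,060,992 / 1,073,741,824 = 6,209.39 GiB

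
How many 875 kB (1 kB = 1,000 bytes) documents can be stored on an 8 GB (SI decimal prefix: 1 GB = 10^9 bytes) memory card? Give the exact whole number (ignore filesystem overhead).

Capacity: 8 GB = 8,000,000,000 bytes
Per item: 875 kB = 875,000 bytes
⌊8,000,000,000 / 875,000⌋ = 9,142

9,142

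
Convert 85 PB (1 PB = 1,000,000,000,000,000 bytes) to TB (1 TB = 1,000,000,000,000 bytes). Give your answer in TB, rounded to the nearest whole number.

85 PB = 85 × 10^15 bytes = 85,000,000,000,000,000 bytes
1 TB = 1,000,000,000,000 bytes
85,000,000,000,000,000 / 1,000,000,000,000 = 85,000 TB

85,000 TB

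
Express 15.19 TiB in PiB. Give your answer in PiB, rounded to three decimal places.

0.015 PiB

15.19 TiB × 1,099,511,627,776 bytes/TiB = 16,701,581,625,917.44 bytes
1 PiB = 2^50 bytes = 1,125,899,906,842,624 bytes
16,701,581,625,917.44 / 1,125,899,906,842,624 = 0.015 PiB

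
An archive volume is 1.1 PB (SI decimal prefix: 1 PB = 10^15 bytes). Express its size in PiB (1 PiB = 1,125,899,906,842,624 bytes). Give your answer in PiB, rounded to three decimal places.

1.1 PB = 1.1 × 10^15 bytes = 1,100,000,000,000,000 bytes
1 PiB = 2^50 bytes = 1,125,899,906,842,624 bytes
1,100,000,000,000,000 / 1,125,899,906,842,624 = 0.977 PiB

0.977 PiB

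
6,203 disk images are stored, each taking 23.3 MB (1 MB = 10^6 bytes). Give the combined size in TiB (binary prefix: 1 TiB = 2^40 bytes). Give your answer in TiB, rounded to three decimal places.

0.131 TiB

Total = 6,203 × 23.3 MB = 144529.9 MB
= 144529.9 × 1,000,000 bytes = 144,529,900,000 bytes
1 TiB = 1,099,511,627,776 bytes
144,529,900,000 / 1,099,511,627,776 = 0.131 TiB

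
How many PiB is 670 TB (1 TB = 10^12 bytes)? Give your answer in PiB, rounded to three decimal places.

0.595 PiB

670 TB = 670 × 10^12 bytes = 670,000,000,000,000 bytes
1 PiB = 2^50 bytes = 1,125,899,906,842,624 bytes
670,000,000,000,000 / 1,125,899,906,842,624 = 0.595 PiB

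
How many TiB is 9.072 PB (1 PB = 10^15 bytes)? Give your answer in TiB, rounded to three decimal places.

9.072 PB = 9.072 × 10^15 bytes = 9,072,000,000,000,000 bytes
1 TiB = 2^40 bytes = 1,099,511,627,776 bytes
9,072,000,000,000,000 / 1,099,511,627,776 = 8,250.936 TiB

8,250.936 TiB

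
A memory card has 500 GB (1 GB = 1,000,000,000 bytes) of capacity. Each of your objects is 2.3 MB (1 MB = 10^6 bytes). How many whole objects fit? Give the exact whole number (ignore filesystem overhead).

Capacity: 500 GB = 500,000,000,000 bytes
Per item: 2.3 MB = 2,300,000 bytes
⌊500,000,000,000 / 2,300,000⌋ = 217,391

217,391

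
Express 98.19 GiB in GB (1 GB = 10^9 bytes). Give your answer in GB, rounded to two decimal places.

98.19 GiB × 1,073,741,824 bytes/GiB = 105,430,709,698.56 bytes
1 GB = 1,000,000,000 bytes
105,430,709,698.56 / 1,000,000,000 = 105.43 GB

105.43 GB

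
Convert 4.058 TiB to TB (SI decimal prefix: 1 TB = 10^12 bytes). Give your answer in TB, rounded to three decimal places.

4.058 TiB × 1,099,511,627,776 bytes/TiB = 4,461,818,185,515.008 bytes
1 TB = 1,000,000,000,000 bytes
4,461,818,185,515.008 / 1,000,000,000,000 = 4.462 TB

4.462 TB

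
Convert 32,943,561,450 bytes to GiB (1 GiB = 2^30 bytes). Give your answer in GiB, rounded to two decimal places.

32,943,561,450 bytes given.
1 GiB = 2^30 bytes = 1,073,741,824 bytes
32,943,561,450 / 1,073,741,824 = 30.68 GiB

30.68 GiB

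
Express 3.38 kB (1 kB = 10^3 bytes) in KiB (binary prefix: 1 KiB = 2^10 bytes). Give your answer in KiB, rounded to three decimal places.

3.301 KiB

3.38 kB × 1,000 bytes/kB = 3,380 bytes
1 KiB = 2^10 bytes = 1,024 bytes
3,380 / 1,024 = 3.301 KiB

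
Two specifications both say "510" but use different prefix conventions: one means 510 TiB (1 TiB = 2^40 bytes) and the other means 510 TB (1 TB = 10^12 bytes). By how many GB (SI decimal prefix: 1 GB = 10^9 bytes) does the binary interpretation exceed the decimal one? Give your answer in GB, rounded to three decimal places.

510 TiB = 510 × 1,099,511,627,776 = 560,750,930,165,760 bytes
510 TB = 510 × 1,000,000,000,000 = 510,000,000,000,000 bytes
difference = 50,750,930,165,760 bytes
50,750,930,165,760 / 1,000,000,000 = 50,750.930 GB

50,750.930 GB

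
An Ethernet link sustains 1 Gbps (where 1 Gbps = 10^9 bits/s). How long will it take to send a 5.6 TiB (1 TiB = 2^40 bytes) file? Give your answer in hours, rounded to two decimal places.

5.6 TiB = 6,157,265,115,545.6 bytes = 49,258,120,924,364.8 bits
1 Gbps = 1,000,000,000 bits/s
time = 49,258,120,924,364.8 / 1,000,000,000 = 49,258.1209 s
49,258.1209 s / 3600 = 13.68 hours

13.68 hours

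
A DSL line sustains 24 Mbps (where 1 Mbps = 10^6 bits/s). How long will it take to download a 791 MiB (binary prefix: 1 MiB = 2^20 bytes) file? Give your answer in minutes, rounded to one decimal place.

791 MiB = 829,423,616 bytes = 6,635,388,928 bits
24 Mbps = 24,000,000 bits/s
time = 6,635,388,928 / 24,000,000 = 276.47 s
276.47 s / 60 = 4.6 minutes

4.6 minutes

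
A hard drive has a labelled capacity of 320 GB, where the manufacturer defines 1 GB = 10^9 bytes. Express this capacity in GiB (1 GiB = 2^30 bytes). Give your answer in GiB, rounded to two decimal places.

298.02 GiB

320 GB = 320 × 10^9 bytes = 320,000,000,000 bytes
1 GiB = 2^30 bytes = 1,073,741,824 bytes
320,000,000,000 / 1,073,741,824 = 298.02 GiB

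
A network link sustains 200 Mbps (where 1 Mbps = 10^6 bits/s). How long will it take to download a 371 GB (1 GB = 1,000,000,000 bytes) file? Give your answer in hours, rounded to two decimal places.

371 GB = 371,000,000,000 bytes = 2,968,000,000,000 bits
200 Mbps = 200,000,000 bits/s
time = 2,968,000,000,000 / 200,000,000 = 14,840.0000 s
14,840.0000 s / 3600 = 4.12 hours

4.12 hours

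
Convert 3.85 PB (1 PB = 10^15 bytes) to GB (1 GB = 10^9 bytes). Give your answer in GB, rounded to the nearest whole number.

3,850,000 GB

3.85 PB × 1,000,000,000,000,000 bytes/PB = 3,850,000,000,000,000 bytes
1 GB = 10^9 bytes = 1,000,000,000 bytes
3,850,000,000,000,000 / 1,000,000,000 = 3,850,000 GB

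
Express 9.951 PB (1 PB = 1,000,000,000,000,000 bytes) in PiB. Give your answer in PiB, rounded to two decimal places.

8.84 PiB

9.951 PB × 1,000,000,000,000,000 bytes/PB = 9,951,000,000,000,000 bytes
1 PiB = 1,125,899,906,842,624 bytes
9,951,000,000,000,000 / 1,125,899,906,842,624 = 8.84 PiB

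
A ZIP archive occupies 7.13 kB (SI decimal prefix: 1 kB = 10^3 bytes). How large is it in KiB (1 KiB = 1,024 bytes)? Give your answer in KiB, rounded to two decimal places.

7.13 kB = 7.13 × 10^3 bytes = 7,130 bytes
1 KiB = 1,024 bytes
7,130 / 1,024 = 6.96 KiB

6.96 KiB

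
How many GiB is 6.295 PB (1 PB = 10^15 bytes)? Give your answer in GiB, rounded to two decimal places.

5,862,675.61 GiB

6.295 PB × 1,000,000,000,000,000 bytes/PB = 6,295,000,000,000,000 bytes
1 GiB = 1,073,741,824 bytes
6,295,000,000,000,000 / 1,073,741,824 = 5,862,675.61 GiB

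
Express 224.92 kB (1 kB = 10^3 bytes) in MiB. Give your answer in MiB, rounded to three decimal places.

0.215 MiB

224.92 kB = 224.92 × 10^3 bytes = 224,920 bytes
1 MiB = 2^20 bytes = 1,048,576 bytes
224,920 / 1,048,576 = 0.215 MiB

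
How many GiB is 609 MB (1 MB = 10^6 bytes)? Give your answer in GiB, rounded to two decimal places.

0.57 GiB

609 MB = 609 × 10^6 bytes = 609,000,000 bytes
1 GiB = 1,073,741,824 bytes
609,000,000 / 1,073,741,824 = 0.57 GiB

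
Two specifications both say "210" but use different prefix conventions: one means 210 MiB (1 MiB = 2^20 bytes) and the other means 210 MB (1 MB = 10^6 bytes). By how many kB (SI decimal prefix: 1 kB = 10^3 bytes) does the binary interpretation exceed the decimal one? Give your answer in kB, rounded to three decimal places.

10,200.960 kB

210 MiB = 210 × 1,048,576 = 220,200,960 bytes
210 MB = 210 × 1,000,000 = 210,000,000 bytes
difference = 10,200,960 bytes
10,200,960 / 1,000 = 10,200.960 kB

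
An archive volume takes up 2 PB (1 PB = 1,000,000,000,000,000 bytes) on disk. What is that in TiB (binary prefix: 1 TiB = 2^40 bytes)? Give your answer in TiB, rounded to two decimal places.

2 PB × 1,000,000,000,000,000 bytes/PB = 2,000,000,000,000,000 bytes
1 TiB = 1,099,511,627,776 bytes
2,000,000,000,000,000 / 1,099,511,627,776 = 1,818.99 TiB

1,818.99 TiB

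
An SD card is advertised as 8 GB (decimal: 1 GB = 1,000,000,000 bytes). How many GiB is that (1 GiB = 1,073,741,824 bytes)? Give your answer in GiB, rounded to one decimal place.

8 GB × 1,000,000,000 bytes/GB = 8,000,000,000 bytes
1 GiB = 1,073,741,824 bytes
8,000,000,000 / 1,073,741,824 = 7.5 GiB

7.5 GiB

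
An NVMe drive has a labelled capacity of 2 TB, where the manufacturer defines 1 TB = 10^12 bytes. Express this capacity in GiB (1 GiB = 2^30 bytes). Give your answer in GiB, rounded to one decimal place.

2 TB × 1,000,000,000,000 bytes/TB = 2,000,000,000,000 bytes
1 GiB = 2^30 bytes = 1,073,741,824 bytes
2,000,000,000,000 / 1,073,741,824 = 1,862.6 GiB

1,862.6 GiB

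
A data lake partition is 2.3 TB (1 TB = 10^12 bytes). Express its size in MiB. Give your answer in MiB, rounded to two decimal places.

2.3 TB = 2.3 × 10^12 bytes = 2,300,000,000,000 bytes
1 MiB = 1,048,576 bytes
2,300,000,000,000 / 1,048,576 = 2,193,450.93 MiB

2,193,450.93 MiB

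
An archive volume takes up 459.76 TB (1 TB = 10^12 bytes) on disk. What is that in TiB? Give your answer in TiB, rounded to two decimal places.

418.15 TiB

459.76 TB = 459.76 × 10^12 bytes = 459,760,000,000,000 bytes
1 TiB = 1,099,511,627,776 bytes
459,760,000,000,000 / 1,099,511,627,776 = 418.15 TiB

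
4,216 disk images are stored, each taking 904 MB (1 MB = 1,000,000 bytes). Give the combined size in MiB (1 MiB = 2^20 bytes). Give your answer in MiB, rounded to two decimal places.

Total = 4,216 × 904 MB = 3,811,264 MB
= 3,811,264 × 1,000,000 bytes = 3,811,264,000,000 bytes
1 MiB = 1,048,576 bytes
3,811,264,000,000 / 1,048,576 = 3,634,704.59 MiB

3,634,704.59 MiB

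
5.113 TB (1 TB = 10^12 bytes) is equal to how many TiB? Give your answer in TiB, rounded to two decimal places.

5.113 TB = 5.113 × 10^12 bytes = 5,113,000,000,000 bytes
1 TiB = 1,099,511,627,776 bytes
5,113,000,000,000 / 1,099,511,627,776 = 4.65 TiB

4.65 TiB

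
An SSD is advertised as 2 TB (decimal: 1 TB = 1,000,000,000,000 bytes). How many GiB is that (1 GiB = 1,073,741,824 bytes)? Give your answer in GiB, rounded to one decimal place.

2 TB = 2 × 10^12 bytes = 2,000,000,000,000 bytes
1 GiB = 2^30 bytes = 1,073,741,824 bytes
2,000,000,000,000 / 1,073,741,824 = 1,862.6 GiB

1,862.6 GiB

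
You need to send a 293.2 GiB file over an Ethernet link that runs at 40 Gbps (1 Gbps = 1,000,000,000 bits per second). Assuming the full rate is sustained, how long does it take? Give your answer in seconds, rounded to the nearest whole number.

63 seconds

293.2 GiB = 314,821,102,796.8 bytes = 2,518,568,822,374.4 bits
40 Gbps = 40,000,000,000 bits/s
time = 2,518,568,822,374.4 / 40,000,000,000 = 63 s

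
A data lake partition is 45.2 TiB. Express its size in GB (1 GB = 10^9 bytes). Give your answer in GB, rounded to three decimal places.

45.2 TiB = 45.2 × 2^40 bytes = 49,697,925,575,475.2 bytes
1 GB = 1,000,000,000 bytes
49,697,925,575,475.2 / 1,000,000,000 = 49,697.926 GB

49,697.926 GB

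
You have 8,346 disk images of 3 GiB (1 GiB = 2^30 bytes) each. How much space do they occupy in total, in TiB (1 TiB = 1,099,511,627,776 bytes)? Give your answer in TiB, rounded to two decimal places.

Total = 8,346 × 3 GiB = 25,038 GiB
= 25,038 × 1,073,741,824 bytes = 26,884,347,789,312 bytes
1 TiB = 1,099,511,627,776 bytes
26,884,347,789,312 / 1,099,511,627,776 = 24.45 TiB

24.45 TiB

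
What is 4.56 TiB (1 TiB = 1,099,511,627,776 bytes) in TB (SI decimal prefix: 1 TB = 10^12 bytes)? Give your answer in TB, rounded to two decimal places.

5.01 TB

4.56 TiB × 1,099,511,627,776 bytes/TiB = 5,013,773,022,658.56 bytes
1 TB = 1,000,000,000,000 bytes
5,013,773,022,658.56 / 1,000,000,000,000 = 5.01 TB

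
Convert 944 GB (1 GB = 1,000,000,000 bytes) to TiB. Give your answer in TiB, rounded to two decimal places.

0.86 TiB

944 GB = 944 × 10^9 bytes = 944,000,000,000 bytes
1 TiB = 2^40 bytes = 1,099,511,627,776 bytes
944,000,000,000 / 1,099,511,627,776 = 0.86 TiB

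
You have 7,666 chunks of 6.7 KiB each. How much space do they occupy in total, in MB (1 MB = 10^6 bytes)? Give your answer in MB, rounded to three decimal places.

52.595 MB

Total = 7,666 × 6.7 KiB = 51362.2 KiB
= 51362.2 × 1,024 bytes = 52,594,892.8 bytes
1 MB = 1,000,000 bytes
52,594,892.8 / 1,000,000 = 52.595 MB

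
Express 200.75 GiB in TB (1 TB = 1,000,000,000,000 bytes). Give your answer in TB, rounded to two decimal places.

0.22 TB

200.75 GiB × 1,073,741,824 bytes/GiB = 215,553,671,168 bytes
1 TB = 10^12 bytes = 1,000,000,000,000 bytes
215,553,671,168 / 1,000,000,000,000 = 0.22 TB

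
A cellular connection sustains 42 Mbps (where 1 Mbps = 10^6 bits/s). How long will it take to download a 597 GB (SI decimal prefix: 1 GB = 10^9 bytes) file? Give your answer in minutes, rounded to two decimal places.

597 GB = 597,000,000,000 bytes = 4,776,000,000,000 bits
42 Mbps = 42,000,000 bits/s
time = 4,776,000,000,000 / 42,000,000 = 113,714.286 s
113,714.286 s / 60 = 1,895.24 minutes

1,895.24 minutes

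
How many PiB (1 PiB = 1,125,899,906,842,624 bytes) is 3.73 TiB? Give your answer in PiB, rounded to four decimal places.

0.0036 PiB

3.73 TiB × 1,099,511,627,776 bytes/TiB = 4,101,178,371,604.48 bytes
1 PiB = 2^50 bytes = 1,125,899,906,842,624 bytes
4,101,178,371,604.48 / 1,125,899,906,842,624 = 0.0036 PiB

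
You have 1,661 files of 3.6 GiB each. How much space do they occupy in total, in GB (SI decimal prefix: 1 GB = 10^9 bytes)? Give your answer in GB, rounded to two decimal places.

Total = 1,661 × 3.6 GiB = 5979.6 GiB
= 5979.6 × 1,073,741,824 bytes = 6,420,546,610,790.4 bytes
1 GB = 1,000,000,000 bytes
6,420,546,610,790.4 / 1,000,000,000 = 6,420.55 GB

6,420.55 GB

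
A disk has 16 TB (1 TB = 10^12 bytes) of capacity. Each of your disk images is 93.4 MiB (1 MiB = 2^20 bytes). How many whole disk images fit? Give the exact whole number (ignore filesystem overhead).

163,370

Capacity: 16 TB = 16,000,000,000,000 bytes
Per item: 93.4 MiB = 97,936,998.4 bytes
⌊16,000,000,000,000 / 97,936,998.4⌋ = 163,370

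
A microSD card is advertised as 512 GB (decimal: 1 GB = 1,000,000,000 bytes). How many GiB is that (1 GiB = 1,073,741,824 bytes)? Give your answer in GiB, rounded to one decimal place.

476.8 GiB

512 GB = 512 × 10^9 bytes = 512,000,000,000 bytes
1 GiB = 2^30 bytes = 1,073,741,824 bytes
512,000,000,000 / 1,073,741,824 = 476.8 GiB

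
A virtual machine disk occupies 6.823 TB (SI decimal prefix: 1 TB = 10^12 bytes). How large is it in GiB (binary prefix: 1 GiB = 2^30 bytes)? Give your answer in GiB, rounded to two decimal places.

6.823 TB × 1,000,000,000,000 bytes/TB = 6,823,000,000,000 bytes
1 GiB = 2^30 bytes = 1,073,741,824 bytes
6,823,000,000,000 / 1,073,741,824 = 6,354.41 GiB

6,354.41 GiB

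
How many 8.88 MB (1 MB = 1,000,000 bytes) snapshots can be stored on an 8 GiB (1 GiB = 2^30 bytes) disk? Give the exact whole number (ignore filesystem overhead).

967

Capacity: 8 GiB = 8,589,934,592 bytes
Per item: 8.88 MB = 8,880,000 bytes
⌊8,589,934,592 / 8,880,000⌋ = 967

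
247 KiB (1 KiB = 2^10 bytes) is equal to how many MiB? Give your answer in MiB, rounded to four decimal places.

247 KiB = 247 × 2^10 bytes = 252,928 bytes
1 MiB = 2^20 bytes = 1,048,576 bytes
252,928 / 1,048,576 = 0.2412 MiB

0.2412 MiB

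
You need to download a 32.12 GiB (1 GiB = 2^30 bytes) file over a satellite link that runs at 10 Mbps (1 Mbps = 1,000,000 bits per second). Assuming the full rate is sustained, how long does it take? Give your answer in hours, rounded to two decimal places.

32.12 GiB = 34,488,587,386.88 bytes = 275,908,699,095.04 bits
10 Mbps = 10,000,000 bits/s
time = 275,908,699,095.04 / 10,000,000 = 27,590.8699 s
27,590.8699 s / 3600 = 7.66 hours

7.66 hours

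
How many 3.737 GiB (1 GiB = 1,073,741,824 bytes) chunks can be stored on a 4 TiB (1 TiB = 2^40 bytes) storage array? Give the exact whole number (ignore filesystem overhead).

Capacity: 4 TiB = 4,398,046,511,104 bytes
Per item: 3.737 GiB = 4,012,573,196.288 bytes
⌊4,398,046,511,104 / 4,012,573,196.288⌋ = 1,096

1,096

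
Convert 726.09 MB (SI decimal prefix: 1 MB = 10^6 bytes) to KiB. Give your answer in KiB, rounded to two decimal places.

709,072.27 KiB

726.09 MB = 726.09 × 10^6 bytes = 726,090,000 bytes
1 KiB = 2^10 bytes = 1,024 bytes
726,090,000 / 1,024 = 709,072.27 KiB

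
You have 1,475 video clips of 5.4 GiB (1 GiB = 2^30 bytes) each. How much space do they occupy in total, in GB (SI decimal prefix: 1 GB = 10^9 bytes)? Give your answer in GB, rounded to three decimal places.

8,552.354 GB

Total = 1,475 × 5.4 GiB = 7965 GiB
= 7965 × 1,073,741,824 bytes = 8,552,353,628,160 bytes
1 GB = 1,000,000,000 bytes
8,552,353,628,160 / 1,000,000,000 = 8,552.354 GB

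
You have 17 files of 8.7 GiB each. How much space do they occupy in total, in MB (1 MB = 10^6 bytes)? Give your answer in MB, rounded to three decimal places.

158,806.416 MB

Total = 17 × 8.7 GiB = 147.9 GiB
= 147.9 × 1,073,741,824 bytes = 158,806,415,769.6 bytes
1 MB = 1,000,000 bytes
158,806,415,769.6 / 1,000,000 = 158,806.416 MB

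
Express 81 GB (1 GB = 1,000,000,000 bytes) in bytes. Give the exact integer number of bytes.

81,000,000,000 bytes

81 × 1,000,000,000 = 81,000,000,000 bytes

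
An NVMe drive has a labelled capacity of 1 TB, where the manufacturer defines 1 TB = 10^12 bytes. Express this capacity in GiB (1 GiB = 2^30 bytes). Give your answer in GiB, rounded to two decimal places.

931.32 GiB

1 TB = 1 × 10^12 bytes = 1,000,000,000,000 bytes
1 GiB = 2^30 bytes = 1,073,741,824 bytes
1,000,000,000,000 / 1,073,741,824 = 931.32 GiB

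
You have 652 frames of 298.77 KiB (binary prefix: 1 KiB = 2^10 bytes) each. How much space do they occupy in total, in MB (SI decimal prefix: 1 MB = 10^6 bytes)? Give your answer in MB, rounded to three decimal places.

Total = 652 × 298.77 KiB = 194798.04 KiB
= 194798.04 × 1,024 bytes = 199,473,192.96 bytes
1 MB = 1,000,000 bytes
199,473,192.96 / 1,000,000 = 199.473 MB

199.473 MB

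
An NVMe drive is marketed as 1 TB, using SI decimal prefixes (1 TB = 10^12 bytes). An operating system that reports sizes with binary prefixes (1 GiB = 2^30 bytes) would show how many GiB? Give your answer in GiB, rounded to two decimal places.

1 TB = 1 × 10^12 bytes = 1,000,000,000,000 bytes
1 GiB = 2^30 bytes = 1,073,741,824 bytes
1,000,000,000,000 / 1,073,741,824 = 931.32 GiB

931.32 GiB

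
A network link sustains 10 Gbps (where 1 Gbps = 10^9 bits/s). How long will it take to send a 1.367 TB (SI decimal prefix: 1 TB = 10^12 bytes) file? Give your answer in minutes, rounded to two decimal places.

18.23 minutes

1.367 TB = 1,367,000,000,000 bytes = 10,936,000,000,000 bits
10 Gbps = 10,000,000,000 bits/s
time = 10,936,000,000,000 / 10,000,000,000 = 1,093.600 s
1,093.600 s / 60 = 18.23 minutes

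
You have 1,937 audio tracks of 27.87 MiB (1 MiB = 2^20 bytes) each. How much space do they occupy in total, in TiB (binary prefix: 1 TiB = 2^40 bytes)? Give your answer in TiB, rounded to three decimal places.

Total = 1,937 × 27.87 MiB = 53984.19 MiB
= 53984.19 × 1,048,576 bytes = 56,606,526,013.44 bytes
1 TiB = 1,099,511,627,776 bytes
56,606,526,013.44 / 1,099,511,627,776 = 0.051 TiB

0.051 TiB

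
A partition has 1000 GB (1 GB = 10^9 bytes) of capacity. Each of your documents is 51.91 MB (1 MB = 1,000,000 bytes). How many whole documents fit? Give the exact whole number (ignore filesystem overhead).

Capacity: 1000 GB = 1,000,000,000,000 bytes
Per item: 51.91 MB = 51,910,000 bytes
⌊1,000,000,000,000 / 51,910,000⌋ = 19,264

19,264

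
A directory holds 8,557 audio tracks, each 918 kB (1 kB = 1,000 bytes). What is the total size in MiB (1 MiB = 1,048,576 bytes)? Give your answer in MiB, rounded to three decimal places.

Total = 8,557 × 918 kB = 7,855,326 kB
= 7,855,326 × 1,000 bytes = 7,855,326,000 bytes
1 MiB = 1,048,576 bytes
7,855,326,000 / 1,048,576 = 7,491.423 MiB

7,491.423 MiB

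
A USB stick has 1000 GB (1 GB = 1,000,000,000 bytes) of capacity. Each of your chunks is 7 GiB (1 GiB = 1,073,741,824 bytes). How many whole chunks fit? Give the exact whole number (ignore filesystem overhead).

133

Capacity: 1000 GB = 1,000,000,000,000 bytes
Per item: 7 GiB = 7,516,192,768 bytes
⌊1,000,000,000,000 / 7,516,192,768⌋ = 133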